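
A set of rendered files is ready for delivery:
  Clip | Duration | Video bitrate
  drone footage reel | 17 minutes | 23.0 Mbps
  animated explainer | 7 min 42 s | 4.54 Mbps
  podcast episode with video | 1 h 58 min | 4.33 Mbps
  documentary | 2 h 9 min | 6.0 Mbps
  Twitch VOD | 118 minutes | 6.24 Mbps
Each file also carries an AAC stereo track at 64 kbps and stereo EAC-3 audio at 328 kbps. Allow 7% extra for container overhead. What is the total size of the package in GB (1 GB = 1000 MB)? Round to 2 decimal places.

20.86 GB

Audio total: 64 + 328 = 392 kbps = 0.392 Mbps.
drone footage reel: 23.392 Mbps × 1020 s × 1.07 = 25530.0 Mb
animated explainer: 4.932 Mbps × 462 s × 1.07 = 2438.1 Mb
podcast episode with video: 4.722 Mbps × 7080 s × 1.07 = 35772.0 Mb
documentary: 6.392 Mbps × 7740 s × 1.07 = 52937.3 Mb
Twitch VOD: 6.632 Mbps × 7080 s × 1.07 = 50241.4 Mb
Total: 166918.7 Mb = 20864.8 MB.
= 20.86 GB.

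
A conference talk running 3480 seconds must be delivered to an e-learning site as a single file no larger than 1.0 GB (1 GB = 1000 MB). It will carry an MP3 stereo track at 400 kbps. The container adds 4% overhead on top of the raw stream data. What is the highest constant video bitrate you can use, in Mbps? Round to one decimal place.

1.8 Mbps

Budget: 1.0 GB = 8000.0 Mb.
Stream payload after overhead: 8000.0 / 1.04 = 7692.3 Mb.
Total bitrate budget: 7692.3 Mb / 3480 s = 2.210 Mbps.
Audio: 400 kbps = 0.400 Mbps.
Video: 2.210 − 0.400 = 1.810 Mbps.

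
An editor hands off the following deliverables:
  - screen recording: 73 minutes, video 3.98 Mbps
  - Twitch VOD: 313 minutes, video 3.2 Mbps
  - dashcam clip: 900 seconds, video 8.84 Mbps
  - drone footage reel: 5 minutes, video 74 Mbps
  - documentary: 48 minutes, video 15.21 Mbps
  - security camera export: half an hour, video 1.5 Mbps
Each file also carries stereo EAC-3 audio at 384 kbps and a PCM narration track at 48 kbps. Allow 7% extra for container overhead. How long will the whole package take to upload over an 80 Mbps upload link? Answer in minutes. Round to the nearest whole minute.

Audio total: 384 + 48 = 432 kbps = 0.432 Mbps.
screen recording: 4.412 Mbps × 4380 s × 1.07 = 20677.3 Mb
Twitch VOD: 3.632 Mbps × 18780 s × 1.07 = 72983.6 Mb
dashcam clip: 9.272 Mbps × 900 s × 1.07 = 8928.9 Mb
drone footage reel: 74.432 Mbps × 300 s × 1.07 = 23892.7 Mb
documentary: 15.642 Mbps × 2880 s × 1.07 = 48202.4 Mb
security camera export: 1.932 Mbps × 1800 s × 1.07 = 3721.0 Mb
Total: 178405.9 Mb = 22300.7 MB.
At 80 Mbps: 178405.9 / 80 = 2230 s ≈ 37.2 minutes.

37 minutes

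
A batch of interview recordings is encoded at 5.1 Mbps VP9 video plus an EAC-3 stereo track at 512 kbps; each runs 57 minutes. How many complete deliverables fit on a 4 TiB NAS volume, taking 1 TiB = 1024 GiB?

57 min = 3420 s
Audio: 512 kbps = 0.512 Mbps.
Total bitrate: 5.612 Mbps.
Per item: 5.612 Mbps × 3420 s = 19,193 Mb = 2,399 MB.
Capacity: 4 TiB = 35,184,372 Mb; 1833.18 items → 1833 complete.

1833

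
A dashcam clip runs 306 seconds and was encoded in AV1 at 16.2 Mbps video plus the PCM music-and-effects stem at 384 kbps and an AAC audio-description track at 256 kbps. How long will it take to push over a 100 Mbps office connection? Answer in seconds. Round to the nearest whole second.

52 seconds

Audio total: 384 + 256 = 640 kbps = 0.640 Mbps.
Total bitrate: 16.840 Mbps.
File: 16.840 Mbps × 306 s = 5153.0 Mb.
At 100 Mbps: 5153.0 / 100 = 51.5 s ≈ 51.5 seconds.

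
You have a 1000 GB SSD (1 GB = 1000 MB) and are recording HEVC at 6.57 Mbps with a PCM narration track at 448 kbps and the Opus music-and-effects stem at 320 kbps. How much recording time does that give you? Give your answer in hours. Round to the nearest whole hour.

Audio total: 448 + 320 = 768 kbps = 0.768 Mbps.
Total bitrate: 6.57 + 0.768 = 7.338 Mbps.
Capacity: 1000 GB = 8,000,000 Mb.
Recording time: 8,000,000 / 7.338 = 1,090,215 s ≈ 303 hours.

303 hours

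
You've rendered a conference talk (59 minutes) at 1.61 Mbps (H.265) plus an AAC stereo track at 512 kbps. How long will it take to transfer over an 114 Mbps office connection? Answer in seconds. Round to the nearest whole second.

59 min = 3540 s
Audio: 512 kbps = 0.512 Mbps.
Total bitrate: 2.122 Mbps.
File: 2.122 Mbps × 3540 s = 7511.9 Mb.
At 114 Mbps: 7511.9 / 114 = 65.9 s ≈ 65.9 seconds.

66 seconds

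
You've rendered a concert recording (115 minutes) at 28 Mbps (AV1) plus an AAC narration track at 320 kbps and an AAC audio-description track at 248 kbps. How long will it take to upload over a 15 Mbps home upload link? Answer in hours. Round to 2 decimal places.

115 min = 6900 s
Audio total: 320 + 248 = 568 kbps = 0.568 Mbps.
Total bitrate: 28.568 Mbps.
File: 28.568 Mbps × 6900 s = 197119.2 Mb.
At 15 Mbps: 197119.2 / 15 = 13141.3 s ≈ 3.65 hours.

3.65 hours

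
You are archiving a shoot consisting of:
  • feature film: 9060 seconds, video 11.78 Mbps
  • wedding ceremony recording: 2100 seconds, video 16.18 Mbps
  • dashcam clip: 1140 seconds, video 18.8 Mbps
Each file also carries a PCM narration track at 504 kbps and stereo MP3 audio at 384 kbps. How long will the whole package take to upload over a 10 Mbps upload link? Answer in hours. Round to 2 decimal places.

4.81 hours

Audio total: 504 + 384 = 888 kbps = 0.888 Mbps.
feature film: 12.668 Mbps × 9060 s = 114772.1 Mb
wedding ceremony recording: 17.068 Mbps × 2100 s = 35842.8 Mb
dashcam clip: 19.688 Mbps × 1140 s = 22444.3 Mb
Total: 173059.2 Mb = 21632.4 MB.
At 10 Mbps: 173059.2 / 10 = 17306 s ≈ 4.81 hours.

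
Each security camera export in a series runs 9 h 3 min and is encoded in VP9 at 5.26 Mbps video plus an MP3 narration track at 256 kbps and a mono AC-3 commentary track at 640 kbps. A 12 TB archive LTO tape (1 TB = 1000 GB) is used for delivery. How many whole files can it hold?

478

9 h 3 min = 543 min = 32580 s
Audio total: 256 + 640 = 896 kbps = 0.896 Mbps.
Total bitrate: 6.156 Mbps.
Per item: 6.156 Mbps × 32580 s = 200,562 Mb = 25,070 MB.
Capacity: 12 TB = 96,000,000 Mb; 478.65 items → 478 complete.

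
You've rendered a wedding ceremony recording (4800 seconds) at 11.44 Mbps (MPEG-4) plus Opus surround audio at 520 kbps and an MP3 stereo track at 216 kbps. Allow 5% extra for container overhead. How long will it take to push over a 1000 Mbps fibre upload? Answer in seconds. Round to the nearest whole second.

Audio total: 520 + 216 = 736 kbps = 0.736 Mbps.
Total bitrate: 12.176 Mbps.
File: 12.176 Mbps × 4800 s = 58444.8 Mb.
With 5% container overhead: ×1.05. → 61367.0 Mb.
At 1000 Mbps: 61367.0 / 1000 = 61.4 s ≈ 61.4 seconds.

61 seconds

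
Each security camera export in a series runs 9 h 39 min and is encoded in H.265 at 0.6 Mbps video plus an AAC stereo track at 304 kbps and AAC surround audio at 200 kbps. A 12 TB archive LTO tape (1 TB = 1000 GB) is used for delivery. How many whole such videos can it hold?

2503

9 h 39 min = 579 min = 34740 s
Audio total: 304 + 200 = 504 kbps = 0.504 Mbps.
Total bitrate: 1.104 Mbps.
Per item: 1.104 Mbps × 34740 s = 38,353 Mb = 4,794 MB.
Capacity: 12 TB = 96,000,000 Mb; 2503.07 items → 2503 complete.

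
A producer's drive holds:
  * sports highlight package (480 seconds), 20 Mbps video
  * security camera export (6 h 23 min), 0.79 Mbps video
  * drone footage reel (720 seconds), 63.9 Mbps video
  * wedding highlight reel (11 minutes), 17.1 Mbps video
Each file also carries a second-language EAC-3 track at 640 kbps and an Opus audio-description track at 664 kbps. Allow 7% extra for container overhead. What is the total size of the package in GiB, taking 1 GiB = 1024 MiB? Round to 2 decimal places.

Audio total: 640 + 664 = 1304 kbps = 1.304 Mbps.
sports highlight package: 21.304 Mbps × 480 s × 1.07 = 10941.7 Mb
security camera export: 2.094 Mbps × 22980 s × 1.07 = 51488.5 Mb
drone footage reel: 65.204 Mbps × 720 s × 1.07 = 50233.2 Mb
wedding highlight reel: 18.404 Mbps × 660 s × 1.07 = 12996.9 Mb
Total: 125660.3 Mb = 15707.5 MB.
= 14.63 GiB.

14.63 GiB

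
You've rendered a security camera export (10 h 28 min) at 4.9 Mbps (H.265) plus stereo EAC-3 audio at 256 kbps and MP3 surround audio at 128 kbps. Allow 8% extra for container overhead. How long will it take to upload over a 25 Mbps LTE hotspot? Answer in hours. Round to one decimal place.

10 h 28 min = 628 min = 37680 s
Audio total: 256 + 128 = 384 kbps = 0.384 Mbps.
Total bitrate: 5.284 Mbps.
File: 5.284 Mbps × 37680 s = 199101.1 Mb.
With 8% container overhead: ×1.08. → 215029.2 Mb.
At 25 Mbps: 215029.2 / 25 = 8601.2 s ≈ 2.39 hours.

2.4 hours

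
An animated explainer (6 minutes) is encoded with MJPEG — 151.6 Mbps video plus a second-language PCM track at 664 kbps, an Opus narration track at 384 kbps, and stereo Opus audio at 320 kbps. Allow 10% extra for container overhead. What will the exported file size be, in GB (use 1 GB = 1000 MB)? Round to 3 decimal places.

6 min = 360 s
Audio total: 664 + 384 + 320 = 1368 kbps = 1.368 Mbps.
Total bitrate: 151.6 + 1.368 = 152.968 Mbps.
Stream data: 152.968 Mbps × 360 s = 55068.5 Mb.
With 10% container overhead: ×1.10.
60,575 Mb ÷ 8 = 7,572 MB → 7.572 GB.

7.572 GB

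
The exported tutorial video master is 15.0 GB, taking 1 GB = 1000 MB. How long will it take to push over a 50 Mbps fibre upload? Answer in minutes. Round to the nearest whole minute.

File: 15.0 GB = 120000.0 Mb.
At 50 Mbps: 120000.0 / 50 = 2400.0 s ≈ 40 minutes.

40 minutes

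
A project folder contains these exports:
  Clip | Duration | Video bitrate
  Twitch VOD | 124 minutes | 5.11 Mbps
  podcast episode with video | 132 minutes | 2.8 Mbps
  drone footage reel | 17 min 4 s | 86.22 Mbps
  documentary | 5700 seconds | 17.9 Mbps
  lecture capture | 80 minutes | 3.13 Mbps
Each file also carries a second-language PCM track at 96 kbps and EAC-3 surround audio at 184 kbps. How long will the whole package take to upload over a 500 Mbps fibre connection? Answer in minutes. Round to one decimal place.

9.1 minutes

Audio total: 96 + 184 = 280 kbps = 0.280 Mbps.
Twitch VOD: 5.390 Mbps × 7440 s = 40101.6 Mb
podcast episode with video: 3.080 Mbps × 7920 s = 24393.6 Mb
drone footage reel: 86.500 Mbps × 1024 s = 88576.0 Mb
documentary: 18.180 Mbps × 5700 s = 103626.0 Mb
lecture capture: 3.410 Mbps × 4800 s = 16368.0 Mb
Total: 273065.2 Mb = 34133.2 MB.
At 500 Mbps: 273065.2 / 500 = 546 s ≈ 9.1 minutes.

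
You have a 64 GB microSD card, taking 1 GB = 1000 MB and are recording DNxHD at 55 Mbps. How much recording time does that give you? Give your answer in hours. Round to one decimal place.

Capacity: 64 GB = 512,000 Mb.
Recording time: 512,000 / 55.000 = 9,309 s ≈ 2.59 hours.

2.6 hours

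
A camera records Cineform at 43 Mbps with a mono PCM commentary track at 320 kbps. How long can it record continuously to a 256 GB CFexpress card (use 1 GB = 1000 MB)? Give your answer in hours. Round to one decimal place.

13.1 hours

Audio: 320 kbps = 0.320 Mbps.
Total bitrate: 43 + 0.320 = 43.320 Mbps.
Capacity: 256 GB = 2,048,000 Mb.
Recording time: 2,048,000 / 43.320 = 47,276 s ≈ 13.1 hours.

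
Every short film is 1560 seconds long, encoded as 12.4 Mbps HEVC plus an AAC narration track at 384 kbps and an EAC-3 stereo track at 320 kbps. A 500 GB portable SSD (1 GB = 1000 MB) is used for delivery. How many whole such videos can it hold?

Audio total: 384 + 320 = 704 kbps = 0.704 Mbps.
Total bitrate: 13.104 Mbps.
Per item: 13.104 Mbps × 1560 s = 20,442 Mb = 2,555 MB.
Capacity: 500 GB = 4,000,000 Mb; 195.67 items → 195 complete.

195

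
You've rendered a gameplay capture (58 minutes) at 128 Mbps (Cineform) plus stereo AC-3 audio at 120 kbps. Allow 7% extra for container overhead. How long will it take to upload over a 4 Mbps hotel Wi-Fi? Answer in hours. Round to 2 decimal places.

58 min = 3480 s
Audio: 120 kbps = 0.120 Mbps.
Total bitrate: 128.120 Mbps.
File: 128.120 Mbps × 3480 s = 445857.6 Mb.
With 7% container overhead: ×1.07. → 477067.6 Mb.
At 4 Mbps: 477067.6 / 4 = 119266.9 s ≈ 33.1 hours.

33.13 hours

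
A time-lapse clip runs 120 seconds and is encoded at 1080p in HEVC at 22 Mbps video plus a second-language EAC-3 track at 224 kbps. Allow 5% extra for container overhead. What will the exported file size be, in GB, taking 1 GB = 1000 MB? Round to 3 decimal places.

0.350 GB

Audio: 224 kbps = 0.224 Mbps.
Total bitrate: 22 + 0.224 = 22.224 Mbps.
Stream data: 22.224 Mbps × 120 s = 2666.9 Mb.
With 5% container overhead: ×1.05.
2,800 Mb ÷ 8 = 350.0 MB → 0.35 GB.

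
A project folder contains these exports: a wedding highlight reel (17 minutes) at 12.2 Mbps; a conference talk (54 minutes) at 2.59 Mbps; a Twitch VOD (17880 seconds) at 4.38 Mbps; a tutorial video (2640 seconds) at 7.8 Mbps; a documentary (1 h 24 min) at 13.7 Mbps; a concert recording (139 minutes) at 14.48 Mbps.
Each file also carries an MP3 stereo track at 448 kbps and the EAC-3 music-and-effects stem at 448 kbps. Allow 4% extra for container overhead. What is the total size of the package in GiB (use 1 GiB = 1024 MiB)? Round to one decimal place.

Audio total: 448 + 448 = 896 kbps = 0.896 Mbps.
wedding highlight reel: 13.096 Mbps × 1020 s × 1.04 = 13892.2 Mb
conference talk: 3.486 Mbps × 3240 s × 1.04 = 11746.4 Mb
Twitch VOD: 5.276 Mbps × 17880 s × 1.04 = 98108.3 Mb
tutorial video: 8.696 Mbps × 2640 s × 1.04 = 23875.7 Mb
documentary: 14.596 Mbps × 5040 s × 1.04 = 76506.4 Mb
concert recording: 15.376 Mbps × 8340 s × 1.04 = 133365.3 Mb
Total: 357494.3 Mb = 44686.8 MB.
= 41.62 GiB.

41.6 GiB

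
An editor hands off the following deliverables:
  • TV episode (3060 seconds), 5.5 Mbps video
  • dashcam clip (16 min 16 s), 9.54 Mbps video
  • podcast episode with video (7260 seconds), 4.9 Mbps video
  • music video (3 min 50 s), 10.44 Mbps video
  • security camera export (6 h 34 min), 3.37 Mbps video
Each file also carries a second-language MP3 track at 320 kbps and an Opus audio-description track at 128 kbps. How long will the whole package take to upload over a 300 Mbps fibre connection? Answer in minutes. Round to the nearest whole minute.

9 minutes

Audio total: 320 + 128 = 448 kbps = 0.448 Mbps.
TV episode: 5.948 Mbps × 3060 s = 18200.9 Mb
dashcam clip: 9.988 Mbps × 976 s = 9748.3 Mb
podcast episode with video: 5.348 Mbps × 7260 s = 38826.5 Mb
music video: 10.888 Mbps × 230 s = 2504.2 Mb
security camera export: 3.818 Mbps × 23640 s = 90257.5 Mb
Total: 159537.4 Mb = 19942.2 MB.
At 300 Mbps: 159537.4 / 300 = 532 s ≈ 8.86 minutes.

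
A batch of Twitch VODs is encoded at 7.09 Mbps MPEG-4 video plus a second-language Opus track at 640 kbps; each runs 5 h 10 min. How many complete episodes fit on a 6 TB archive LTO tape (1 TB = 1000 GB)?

5 h 10 min = 310 min = 18600 s
Audio: 640 kbps = 0.640 Mbps.
Total bitrate: 7.730 Mbps.
Per item: 7.730 Mbps × 18600 s = 143,778 Mb = 17,972 MB.
Capacity: 6 TB = 48,000,000 Mb; 333.85 items → 333 complete.

333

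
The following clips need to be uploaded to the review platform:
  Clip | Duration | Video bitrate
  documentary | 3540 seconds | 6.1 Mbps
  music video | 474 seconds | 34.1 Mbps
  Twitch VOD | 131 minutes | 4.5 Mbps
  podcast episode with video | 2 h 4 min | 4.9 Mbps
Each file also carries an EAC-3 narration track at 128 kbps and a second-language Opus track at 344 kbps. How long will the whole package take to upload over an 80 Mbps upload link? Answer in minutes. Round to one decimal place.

24.7 minutes

Audio total: 128 + 344 = 472 kbps = 0.472 Mbps.
documentary: 6.572 Mbps × 3540 s = 23264.9 Mb
music video: 34.572 Mbps × 474 s = 16387.1 Mb
Twitch VOD: 4.972 Mbps × 7860 s = 39079.9 Mb
podcast episode with video: 5.372 Mbps × 7440 s = 39967.7 Mb
Total: 118699.6 Mb = 14837.5 MB.
At 80 Mbps: 118699.6 / 80 = 1484 s ≈ 24.7 minutes.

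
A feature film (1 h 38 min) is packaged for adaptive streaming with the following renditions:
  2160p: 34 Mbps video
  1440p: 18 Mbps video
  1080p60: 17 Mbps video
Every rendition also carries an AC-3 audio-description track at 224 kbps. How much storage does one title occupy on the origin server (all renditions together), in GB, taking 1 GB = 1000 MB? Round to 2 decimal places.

1 h 38 min = 98 min = 5880 s
Audio: 224 kbps = 0.224 Mbps.
Sum of rendition bitrates: (34+0.224) + (18+0.224) + (17+0.224) = 69.672 Mbps.
× 5880 s = 409,671 Mb = 51,209 MB = 51.21 GB.

51.21 GB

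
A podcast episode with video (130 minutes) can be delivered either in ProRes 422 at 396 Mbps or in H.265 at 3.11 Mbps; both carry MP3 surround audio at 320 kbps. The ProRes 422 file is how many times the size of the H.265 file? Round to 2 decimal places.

115.55

130 min = 7800 s
Audio: 320 kbps = 0.320 Mbps.
ProRes 422: 396.320 Mbps × 7800 s = 3091296.0 Mb = 386.412 GB.
H.265: 3.430 Mbps × 7800 s = 26754.0 Mb = 3.344 GB.
Ratio: 386.412 / 3.344 = 115.545.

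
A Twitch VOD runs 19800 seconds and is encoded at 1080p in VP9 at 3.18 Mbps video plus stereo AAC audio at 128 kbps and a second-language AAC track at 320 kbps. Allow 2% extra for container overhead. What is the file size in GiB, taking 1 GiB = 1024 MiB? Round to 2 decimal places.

Audio total: 128 + 320 = 448 kbps = 0.448 Mbps.
Total bitrate: 3.18 + 0.448 = 3.628 Mbps.
Stream data: 3.628 Mbps × 19800 s = 71834.4 Mb.
With 2% container overhead: ×1.02.
73,271 Mb = 9,158,886,000 bytes ÷ 1,073,741,824 = 8.530 GiB.

8.53 GiB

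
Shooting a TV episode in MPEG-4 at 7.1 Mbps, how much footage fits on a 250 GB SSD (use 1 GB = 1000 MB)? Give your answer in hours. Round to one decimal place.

Capacity: 250 GB = 2,000,000 Mb.
Recording time: 2,000,000 / 7.100 = 281,690 s ≈ 78.2 hours.

78.2 hours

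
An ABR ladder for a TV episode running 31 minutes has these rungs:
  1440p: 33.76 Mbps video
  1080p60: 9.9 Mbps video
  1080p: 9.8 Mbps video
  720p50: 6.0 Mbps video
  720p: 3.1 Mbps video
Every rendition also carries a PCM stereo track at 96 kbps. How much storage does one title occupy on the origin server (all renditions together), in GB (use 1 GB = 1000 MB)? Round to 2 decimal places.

14.66 GB

31 min = 1860 s
Audio: 96 kbps = 0.096 Mbps.
Sum of rendition bitrates: (33.76+0.096) + (9.9+0.096) + (9.8+0.096) + (6.0+0.096) + (3.1+0.096) = 63.040 Mbps.
× 1860 s = 117,254 Mb = 14,657 MB = 14.66 GB.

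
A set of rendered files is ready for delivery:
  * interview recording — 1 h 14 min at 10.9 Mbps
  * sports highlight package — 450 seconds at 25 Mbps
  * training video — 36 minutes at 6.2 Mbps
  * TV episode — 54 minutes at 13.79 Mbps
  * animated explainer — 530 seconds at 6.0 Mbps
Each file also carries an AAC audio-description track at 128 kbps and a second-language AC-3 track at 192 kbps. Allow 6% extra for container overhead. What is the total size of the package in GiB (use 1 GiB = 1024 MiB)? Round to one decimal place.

15.3 GiB

Audio total: 128 + 192 = 320 kbps = 0.320 Mbps.
interview recording: 11.220 Mbps × 4440 s × 1.06 = 52805.8 Mb
sports highlight package: 25.320 Mbps × 450 s × 1.06 = 12077.6 Mb
training video: 6.520 Mbps × 2160 s × 1.06 = 14928.2 Mb
TV episode: 14.110 Mbps × 3240 s × 1.06 = 48459.4 Mb
animated explainer: 6.320 Mbps × 530 s × 1.06 = 3550.6 Mb
Total: 131821.6 Mb = 16477.7 MB.
= 15.35 GiB.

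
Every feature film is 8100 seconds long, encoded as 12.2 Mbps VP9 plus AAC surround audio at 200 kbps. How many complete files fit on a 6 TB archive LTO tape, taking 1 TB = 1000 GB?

477

Audio: 200 kbps = 0.200 Mbps.
Total bitrate: 12.400 Mbps.
Per item: 12.400 Mbps × 8100 s = 100,440 Mb = 12,555 MB.
Capacity: 6 TB = 48,000,000 Mb; 477.90 items → 477 complete.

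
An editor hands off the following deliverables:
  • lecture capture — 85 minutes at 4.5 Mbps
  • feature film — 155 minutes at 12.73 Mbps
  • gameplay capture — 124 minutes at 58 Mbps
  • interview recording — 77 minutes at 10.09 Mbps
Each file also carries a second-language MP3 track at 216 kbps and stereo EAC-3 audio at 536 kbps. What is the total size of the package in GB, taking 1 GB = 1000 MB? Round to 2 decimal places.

79.92 GB

Audio total: 216 + 536 = 752 kbps = 0.752 Mbps.
lecture capture: 5.252 Mbps × 5100 s = 26785.2 Mb
feature film: 13.482 Mbps × 9300 s = 125382.6 Mb
gameplay capture: 58.752 Mbps × 7440 s = 437114.9 Mb
interview recording: 10.842 Mbps × 4620 s = 50090.0 Mb
Total: 639372.7 Mb = 79921.6 MB.
= 79.92 GB.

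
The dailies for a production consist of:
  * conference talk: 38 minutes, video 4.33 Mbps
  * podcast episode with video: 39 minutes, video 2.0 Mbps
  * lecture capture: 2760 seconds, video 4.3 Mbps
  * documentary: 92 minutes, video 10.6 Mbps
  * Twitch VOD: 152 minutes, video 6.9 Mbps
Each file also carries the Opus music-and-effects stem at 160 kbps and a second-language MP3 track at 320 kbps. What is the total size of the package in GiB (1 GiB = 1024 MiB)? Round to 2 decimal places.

18.44 GiB

Audio total: 160 + 320 = 480 kbps = 0.480 Mbps.
conference talk: 4.810 Mbps × 2280 s = 10966.8 Mb
podcast episode with video: 2.480 Mbps × 2340 s = 5803.2 Mb
lecture capture: 4.780 Mbps × 2760 s = 13192.8 Mb
documentary: 11.080 Mbps × 5520 s = 61161.6 Mb
Twitch VOD: 7.380 Mbps × 9120 s = 67305.6 Mb
Total: 158430.0 Mb = 19803.8 MB.
= 18.44 GiB.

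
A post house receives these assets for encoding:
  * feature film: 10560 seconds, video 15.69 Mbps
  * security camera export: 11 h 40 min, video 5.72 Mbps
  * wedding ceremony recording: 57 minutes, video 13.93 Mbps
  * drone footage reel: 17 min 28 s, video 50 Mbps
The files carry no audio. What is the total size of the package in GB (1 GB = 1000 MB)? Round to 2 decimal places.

feature film: 15.690 Mbps × 10560 s = 165686.4 Mb
security camera export: 5.720 Mbps × 42000 s = 240240.0 Mb
wedding ceremony recording: 13.930 Mbps × 3420 s = 47640.6 Mb
drone footage reel: 50.000 Mbps × 1048 s = 52400.0 Mb
Total: 505967.0 Mb = 63245.9 MB.
= 63.25 GB.

63.25 GB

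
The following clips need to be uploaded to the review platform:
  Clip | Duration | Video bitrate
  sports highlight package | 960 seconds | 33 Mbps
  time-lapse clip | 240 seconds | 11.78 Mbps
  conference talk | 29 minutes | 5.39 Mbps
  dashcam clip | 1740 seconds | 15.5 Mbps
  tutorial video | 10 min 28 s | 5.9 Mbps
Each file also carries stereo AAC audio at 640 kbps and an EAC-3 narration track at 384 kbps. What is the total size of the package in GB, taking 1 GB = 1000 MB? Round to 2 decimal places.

Audio total: 640 + 384 = 1024 kbps = 1.024 Mbps.
sports highlight package: 34.024 Mbps × 960 s = 32663.0 Mb
time-lapse clip: 12.804 Mbps × 240 s = 3073.0 Mb
conference talk: 6.414 Mbps × 1740 s = 11160.4 Mb
dashcam clip: 16.524 Mbps × 1740 s = 28751.8 Mb
tutorial video: 6.924 Mbps × 628 s = 4348.3 Mb
Total: 79996.4 Mb = 9999.5 MB.
= 10.000 GB.

10.00 GB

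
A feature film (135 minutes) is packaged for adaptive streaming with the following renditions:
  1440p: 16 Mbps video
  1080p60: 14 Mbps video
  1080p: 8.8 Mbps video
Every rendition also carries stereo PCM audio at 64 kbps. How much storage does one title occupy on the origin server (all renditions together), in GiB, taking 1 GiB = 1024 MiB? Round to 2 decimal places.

135 min = 8100 s
Audio: 64 kbps = 0.064 Mbps.
Sum of rendition bitrates: (16+0.064) + (14+0.064) + (8.8+0.064) = 38.992 Mbps.
× 8100 s = 315,835 Mb = 39,479 MB = 36.77 GiB.

36.77 GiB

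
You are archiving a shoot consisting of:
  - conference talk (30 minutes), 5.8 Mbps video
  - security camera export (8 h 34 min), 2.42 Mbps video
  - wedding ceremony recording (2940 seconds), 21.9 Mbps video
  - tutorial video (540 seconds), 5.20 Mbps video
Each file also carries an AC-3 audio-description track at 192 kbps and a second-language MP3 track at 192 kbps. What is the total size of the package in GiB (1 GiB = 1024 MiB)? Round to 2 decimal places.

Audio total: 192 + 192 = 384 kbps = 0.384 Mbps.
conference talk: 6.184 Mbps × 1800 s = 11131.2 Mb
security camera export: 2.804 Mbps × 30840 s = 86475.4 Mb
wedding ceremony recording: 22.284 Mbps × 2940 s = 65515.0 Mb
tutorial video: 5.584 Mbps × 540 s = 3015.4 Mb
Total: 166136.9 Mb = 20767.1 MB.
= 19.34 GiB.

19.34 GiB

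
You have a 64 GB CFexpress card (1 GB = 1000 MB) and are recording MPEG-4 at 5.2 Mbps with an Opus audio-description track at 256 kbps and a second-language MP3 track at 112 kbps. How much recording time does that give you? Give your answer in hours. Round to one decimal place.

25.5 hours

Audio total: 256 + 112 = 368 kbps = 0.368 Mbps.
Total bitrate: 5.2 + 0.368 = 5.568 Mbps.
Capacity: 64 GB = 512,000 Mb.
Recording time: 512,000 / 5.568 = 91,954 s ≈ 25.5 hours.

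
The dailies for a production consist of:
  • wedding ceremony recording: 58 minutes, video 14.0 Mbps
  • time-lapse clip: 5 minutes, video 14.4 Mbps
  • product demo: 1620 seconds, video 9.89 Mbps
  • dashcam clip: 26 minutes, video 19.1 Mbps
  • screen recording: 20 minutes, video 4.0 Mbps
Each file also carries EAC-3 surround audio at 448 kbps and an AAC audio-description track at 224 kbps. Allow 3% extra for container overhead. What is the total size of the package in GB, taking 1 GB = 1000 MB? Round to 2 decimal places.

14.05 GB

Audio total: 448 + 224 = 672 kbps = 0.672 Mbps.
wedding ceremony recording: 14.672 Mbps × 3480 s × 1.03 = 52590.3 Mb
time-lapse clip: 15.072 Mbps × 300 s × 1.03 = 4657.2 Mb
product demo: 10.562 Mbps × 1620 s × 1.03 = 17623.8 Mb
dashcam clip: 19.772 Mbps × 1560 s × 1.03 = 31769.6 Mb
screen recording: 4.672 Mbps × 1200 s × 1.03 = 5774.6 Mb
Total: 112415.6 Mb = 14051.9 MB.
= 14.05 GB.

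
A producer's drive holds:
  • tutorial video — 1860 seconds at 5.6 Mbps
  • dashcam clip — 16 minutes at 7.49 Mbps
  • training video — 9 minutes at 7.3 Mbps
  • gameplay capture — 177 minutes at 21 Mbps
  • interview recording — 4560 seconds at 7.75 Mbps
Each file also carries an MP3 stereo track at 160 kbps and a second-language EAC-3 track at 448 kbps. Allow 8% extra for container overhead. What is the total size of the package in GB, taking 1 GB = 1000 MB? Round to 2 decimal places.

39.31 GB

Audio total: 160 + 448 = 608 kbps = 0.608 Mbps.
tutorial video: 6.208 Mbps × 1860 s × 1.08 = 12470.6 Mb
dashcam clip: 8.098 Mbps × 960 s × 1.08 = 8396.0 Mb
training video: 7.908 Mbps × 540 s × 1.08 = 4611.9 Mb
gameplay capture: 21.608 Mbps × 10620 s × 1.08 = 247835.1 Mb
interview recording: 8.358 Mbps × 4560 s × 1.08 = 41161.5 Mb
Total: 314475.2 Mb = 39309.4 MB.
= 39.31 GB.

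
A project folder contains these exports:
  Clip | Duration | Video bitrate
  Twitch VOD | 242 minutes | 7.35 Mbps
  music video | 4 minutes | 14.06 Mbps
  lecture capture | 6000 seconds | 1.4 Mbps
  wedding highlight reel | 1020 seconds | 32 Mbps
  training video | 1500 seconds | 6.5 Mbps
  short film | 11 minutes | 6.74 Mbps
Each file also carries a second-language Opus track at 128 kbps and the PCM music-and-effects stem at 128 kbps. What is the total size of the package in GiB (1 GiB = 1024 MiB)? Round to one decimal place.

Audio total: 128 + 128 = 256 kbps = 0.256 Mbps.
Twitch VOD: 7.606 Mbps × 14520 s = 110439.1 Mb
music video: 14.316 Mbps × 240 s = 3435.8 Mb
lecture capture: 1.656 Mbps × 6000 s = 9936.0 Mb
wedding highlight reel: 32.256 Mbps × 1020 s = 32901.1 Mb
training video: 6.756 Mbps × 1500 s = 10134.0 Mb
short film: 6.996 Mbps × 660 s = 4617.4 Mb
Total: 171463.4 Mb = 21432.9 MB.
= 19.96 GiB.

20.0 GiB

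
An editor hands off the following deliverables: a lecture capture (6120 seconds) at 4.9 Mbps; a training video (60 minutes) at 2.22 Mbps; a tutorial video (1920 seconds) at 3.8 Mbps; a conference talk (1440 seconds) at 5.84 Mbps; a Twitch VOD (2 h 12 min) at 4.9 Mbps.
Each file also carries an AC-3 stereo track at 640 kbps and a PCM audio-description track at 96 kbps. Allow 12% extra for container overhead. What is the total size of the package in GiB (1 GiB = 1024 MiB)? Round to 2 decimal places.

14.08 GiB

Audio total: 640 + 96 = 736 kbps = 0.736 Mbps.
lecture capture: 5.636 Mbps × 6120 s × 1.12 = 38631.4 Mb
training video: 2.956 Mbps × 3600 s × 1.12 = 11918.6 Mb
tutorial video: 4.536 Mbps × 1920 s × 1.12 = 9754.2 Mb
conference talk: 6.576 Mbps × 1440 s × 1.12 = 10605.8 Mb
Twitch VOD: 5.636 Mbps × 7920 s × 1.12 = 49993.6 Mb
Total: 120903.6 Mb = 15112.9 MB.
= 14.08 GiB.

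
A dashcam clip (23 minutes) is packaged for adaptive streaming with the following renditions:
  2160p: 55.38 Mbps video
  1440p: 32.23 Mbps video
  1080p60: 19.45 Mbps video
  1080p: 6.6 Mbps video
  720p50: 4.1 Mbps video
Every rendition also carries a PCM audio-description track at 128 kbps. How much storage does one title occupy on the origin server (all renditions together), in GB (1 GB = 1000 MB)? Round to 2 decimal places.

23 min = 1380 s
Audio: 128 kbps = 0.128 Mbps.
Sum of rendition bitrates: (55.38+0.128) + (32.23+0.128) + (19.45+0.128) + (6.6+0.128) + (4.1+0.128) = 118.400 Mbps.
× 1380 s = 163,392 Mb = 20,424 MB = 20.42 GB.

20.42 GB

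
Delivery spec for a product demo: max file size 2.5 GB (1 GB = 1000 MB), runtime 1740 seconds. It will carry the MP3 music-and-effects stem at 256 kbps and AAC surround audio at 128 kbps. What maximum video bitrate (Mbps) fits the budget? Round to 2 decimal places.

Budget: 2.5 GB = 20000.0 Mb.
Total bitrate budget: 20000.0 Mb / 1740 s = 11.494 Mbps.
Audio total: 256 + 128 = 384 kbps = 0.384 Mbps.
Video: 11.494 − 0.384 = 11.110 Mbps.

11.11 Mbps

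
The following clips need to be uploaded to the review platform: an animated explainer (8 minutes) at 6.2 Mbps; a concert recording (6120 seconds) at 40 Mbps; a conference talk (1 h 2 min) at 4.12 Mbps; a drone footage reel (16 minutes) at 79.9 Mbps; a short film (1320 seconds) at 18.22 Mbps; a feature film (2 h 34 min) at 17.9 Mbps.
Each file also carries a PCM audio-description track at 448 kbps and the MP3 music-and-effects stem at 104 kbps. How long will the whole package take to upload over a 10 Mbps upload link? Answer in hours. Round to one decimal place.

15.0 hours

Audio total: 448 + 104 = 552 kbps = 0.552 Mbps.
animated explainer: 6.752 Mbps × 480 s = 3241.0 Mb
concert recording: 40.552 Mbps × 6120 s = 248178.2 Mb
conference talk: 4.672 Mbps × 3720 s = 17379.8 Mb
drone footage reel: 80.452 Mbps × 960 s = 77233.9 Mb
short film: 18.772 Mbps × 1320 s = 24779.0 Mb
feature film: 18.452 Mbps × 9240 s = 170496.5 Mb
Total: 541308.5 Mb = 67663.6 MB.
At 10 Mbps: 541308.5 / 10 = 54131 s ≈ 15 hours.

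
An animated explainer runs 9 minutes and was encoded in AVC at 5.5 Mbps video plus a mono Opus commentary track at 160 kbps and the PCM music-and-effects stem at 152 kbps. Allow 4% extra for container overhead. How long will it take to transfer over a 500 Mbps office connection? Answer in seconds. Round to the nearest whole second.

7 seconds

9 min = 540 s
Audio total: 160 + 152 = 312 kbps = 0.312 Mbps.
Total bitrate: 5.812 Mbps.
File: 5.812 Mbps × 540 s = 3138.5 Mb.
With 4% container overhead: ×1.04. → 3264.0 Mb.
At 500 Mbps: 3264.0 / 500 = 6.5 s ≈ 6.53 seconds.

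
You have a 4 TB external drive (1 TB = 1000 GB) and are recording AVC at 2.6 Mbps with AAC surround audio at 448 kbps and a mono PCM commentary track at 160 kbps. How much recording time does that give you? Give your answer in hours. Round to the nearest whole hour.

Audio total: 448 + 160 = 608 kbps = 0.608 Mbps.
Total bitrate: 2.6 + 0.608 = 3.208 Mbps.
Capacity: 4 TB = 32,000,000 Mb.
Recording time: 32,000,000 / 3.208 = 9,975,062 s ≈ 2,771 hours.

2771 hours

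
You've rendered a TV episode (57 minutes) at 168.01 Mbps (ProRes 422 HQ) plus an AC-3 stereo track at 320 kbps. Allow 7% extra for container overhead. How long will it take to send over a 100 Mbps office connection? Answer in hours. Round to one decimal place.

57 min = 3420 s
Audio: 320 kbps = 0.320 Mbps.
Total bitrate: 168.330 Mbps.
File: 168.330 Mbps × 3420 s = 575688.6 Mb.
With 7% container overhead: ×1.07. → 615986.8 Mb.
At 100 Mbps: 615986.8 / 100 = 6159.9 s ≈ 1.71 hours.

1.7 hours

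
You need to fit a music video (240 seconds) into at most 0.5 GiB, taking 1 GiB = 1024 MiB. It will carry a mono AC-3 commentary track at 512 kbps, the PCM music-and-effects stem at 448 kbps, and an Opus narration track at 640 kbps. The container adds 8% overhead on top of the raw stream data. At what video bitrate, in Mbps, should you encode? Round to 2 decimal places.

14.97 Mbps

Budget: 0.5 GiB = 4295.0 Mb.
Stream payload after overhead: 4295.0 / 1.08 = 3976.8 Mb.
Total bitrate budget: 3976.8 Mb / 240 s = 16.570 Mbps.
Audio total: 512 + 448 + 640 = 1600 kbps = 1.600 Mbps.
Video: 16.570 − 1.600 = 14.970 Mbps.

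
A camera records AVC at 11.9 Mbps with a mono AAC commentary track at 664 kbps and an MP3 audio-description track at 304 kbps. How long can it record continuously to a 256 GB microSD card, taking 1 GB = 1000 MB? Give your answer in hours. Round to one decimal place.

Audio total: 664 + 304 = 968 kbps = 0.968 Mbps.
Total bitrate: 11.9 + 0.968 = 12.868 Mbps.
Capacity: 256 GB = 2,048,000 Mb.
Recording time: 2,048,000 / 12.868 = 159,154 s ≈ 44.2 hours.

44.2 hours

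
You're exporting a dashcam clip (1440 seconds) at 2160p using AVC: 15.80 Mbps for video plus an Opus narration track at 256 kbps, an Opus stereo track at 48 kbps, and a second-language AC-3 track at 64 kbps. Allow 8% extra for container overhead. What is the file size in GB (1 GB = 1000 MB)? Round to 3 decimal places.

Audio total: 256 + 48 + 64 = 368 kbps = 0.368 Mbps.
Total bitrate: 15.80 + 0.368 = 16.168 Mbps.
Stream data: 16.168 Mbps × 1440 s = 23281.9 Mb.
With 8% container overhead: ×1.08.
25,144 Mb ÷ 8 = 3,143 MB → 3.143 GB.

3.143 GB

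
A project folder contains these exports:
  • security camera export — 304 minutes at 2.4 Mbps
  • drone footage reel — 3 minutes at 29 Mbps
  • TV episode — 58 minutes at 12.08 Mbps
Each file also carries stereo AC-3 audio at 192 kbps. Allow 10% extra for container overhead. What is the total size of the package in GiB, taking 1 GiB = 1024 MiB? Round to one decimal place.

12.2 GiB

Audio: 192 kbps = 0.192 Mbps.
security camera export: 2.592 Mbps × 18240 s × 1.10 = 52005.9 Mb
drone footage reel: 29.192 Mbps × 180 s × 1.10 = 5780.0 Mb
TV episode: 12.272 Mbps × 3480 s × 1.10 = 46977.2 Mb
Total: 104763.1 Mb = 13095.4 MB.
= 12.20 GiB.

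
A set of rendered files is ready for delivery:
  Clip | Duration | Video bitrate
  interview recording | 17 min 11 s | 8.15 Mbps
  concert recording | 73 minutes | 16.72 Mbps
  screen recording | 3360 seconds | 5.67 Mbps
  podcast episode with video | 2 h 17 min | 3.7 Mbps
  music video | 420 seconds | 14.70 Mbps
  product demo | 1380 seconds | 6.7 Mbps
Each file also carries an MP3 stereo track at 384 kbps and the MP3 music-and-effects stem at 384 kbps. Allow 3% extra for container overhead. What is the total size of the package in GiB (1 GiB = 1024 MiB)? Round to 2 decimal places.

19.30 GiB

Audio total: 384 + 384 = 768 kbps = 0.768 Mbps.
interview recording: 8.918 Mbps × 1031 s × 1.03 = 9470.3 Mb
concert recording: 17.488 Mbps × 4380 s × 1.03 = 78895.4 Mb
screen recording: 6.438 Mbps × 3360 s × 1.03 = 22280.6 Mb
podcast episode with video: 4.468 Mbps × 8220 s × 1.03 = 37828.8 Mb
music video: 15.468 Mbps × 420 s × 1.03 = 6691.5 Mb
product demo: 7.468 Mbps × 1380 s × 1.03 = 10615.0 Mb
Total: 165781.5 Mb = 20722.7 MB.
= 19.30 GiB.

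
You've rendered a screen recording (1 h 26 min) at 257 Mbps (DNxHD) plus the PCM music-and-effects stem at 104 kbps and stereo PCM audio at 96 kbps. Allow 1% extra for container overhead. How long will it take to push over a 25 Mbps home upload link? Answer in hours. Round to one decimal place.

14.9 hours

1 h 26 min = 86 min = 5160 s
Audio total: 104 + 96 = 200 kbps = 0.200 Mbps.
Total bitrate: 257.200 Mbps.
File: 257.200 Mbps × 5160 s = 1327152.0 Mb.
With 1% container overhead: ×1.01. → 1340423.5 Mb.
At 25 Mbps: 1340423.5 / 25 = 53616.9 s ≈ 14.9 hours.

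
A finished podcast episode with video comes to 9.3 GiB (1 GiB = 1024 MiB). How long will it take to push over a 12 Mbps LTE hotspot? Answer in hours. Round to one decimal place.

File: 9.3 GiB = 79886.4 Mb.
At 12 Mbps: 79886.4 / 12 = 6657.2 s ≈ 1.85 hours.

1.8 hours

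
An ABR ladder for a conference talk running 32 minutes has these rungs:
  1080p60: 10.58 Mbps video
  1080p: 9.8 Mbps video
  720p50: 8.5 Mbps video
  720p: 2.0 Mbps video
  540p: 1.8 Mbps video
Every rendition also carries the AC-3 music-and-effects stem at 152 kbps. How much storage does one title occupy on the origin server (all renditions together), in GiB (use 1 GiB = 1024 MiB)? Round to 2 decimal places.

32 min = 1920 s
Audio: 152 kbps = 0.152 Mbps.
Sum of rendition bitrates: (10.58+0.152) + (9.8+0.152) + (8.5+0.152) + (2.0+0.152) + (1.8+0.152) = 33.440 Mbps.
× 1920 s = 64,205 Mb = 8,026 MB = 7.474 GiB.

7.47 GiB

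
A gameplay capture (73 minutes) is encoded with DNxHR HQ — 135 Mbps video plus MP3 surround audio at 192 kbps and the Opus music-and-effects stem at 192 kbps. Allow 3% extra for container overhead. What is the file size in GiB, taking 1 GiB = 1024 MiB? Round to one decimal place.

71.1 GiB

73 min = 4380 s
Audio total: 192 + 192 = 384 kbps = 0.384 Mbps.
Total bitrate: 135 + 0.384 = 135.384 Mbps.
Stream data: 135.384 Mbps × 4380 s = 592981.9 Mb.
With 3% container overhead: ×1.03.
610,771 Mb = 76,346,422,200 bytes ÷ 1,073,741,824 = 71.10 GiB.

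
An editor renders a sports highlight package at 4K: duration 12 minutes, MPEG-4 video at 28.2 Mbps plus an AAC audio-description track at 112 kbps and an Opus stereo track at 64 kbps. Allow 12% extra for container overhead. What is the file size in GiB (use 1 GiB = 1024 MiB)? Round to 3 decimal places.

12 min = 720 s
Audio total: 112 + 64 = 176 kbps = 0.176 Mbps.
Total bitrate: 28.2 + 0.176 = 28.376 Mbps.
Stream data: 28.376 Mbps × 720 s = 20430.7 Mb.
With 12% container overhead: ×1.12.
22,882 Mb = 2,860,300,800 bytes ÷ 1,073,741,824 = 2.664 GiB.

2.664 GiB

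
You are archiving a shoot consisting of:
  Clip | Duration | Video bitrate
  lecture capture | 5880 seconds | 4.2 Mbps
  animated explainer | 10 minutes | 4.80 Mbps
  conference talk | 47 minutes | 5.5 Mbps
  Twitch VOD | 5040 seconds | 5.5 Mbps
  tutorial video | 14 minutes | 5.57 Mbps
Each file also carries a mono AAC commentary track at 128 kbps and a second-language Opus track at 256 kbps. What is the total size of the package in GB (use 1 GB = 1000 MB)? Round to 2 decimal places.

Audio total: 128 + 256 = 384 kbps = 0.384 Mbps.
lecture capture: 4.584 Mbps × 5880 s = 26953.9 Mb
animated explainer: 5.184 Mbps × 600 s = 3110.4 Mb
conference talk: 5.884 Mbps × 2820 s = 16592.9 Mb
Twitch VOD: 5.884 Mbps × 5040 s = 29655.4 Mb
tutorial video: 5.954 Mbps × 840 s = 5001.4 Mb
Total: 81313.9 Mb = 10164.2 MB.
= 10.16 GB.

10.16 GB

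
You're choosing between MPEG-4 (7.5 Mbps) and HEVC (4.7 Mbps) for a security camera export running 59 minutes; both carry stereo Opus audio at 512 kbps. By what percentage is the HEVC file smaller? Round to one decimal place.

59 min = 3540 s
Audio: 512 kbps = 0.512 Mbps.
MPEG-4: 8.012 Mbps × 3540 s = 28362.5 Mb = 3.545 GB.
HEVC: 5.212 Mbps × 3540 s = 18450.5 Mb = 2.306 GB.
Reduction: (1 − 2.306/3.545) × 100 = 34.95%.

34.9%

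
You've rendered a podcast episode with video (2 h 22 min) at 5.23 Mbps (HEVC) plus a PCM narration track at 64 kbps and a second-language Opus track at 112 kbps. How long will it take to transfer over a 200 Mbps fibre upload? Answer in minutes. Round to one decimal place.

3.8 minutes

2 h 22 min = 142 min = 8520 s
Audio total: 64 + 112 = 176 kbps = 0.176 Mbps.
Total bitrate: 5.406 Mbps.
File: 5.406 Mbps × 8520 s = 46059.1 Mb.
At 200 Mbps: 46059.1 / 200 = 230.3 s ≈ 3.84 minutes.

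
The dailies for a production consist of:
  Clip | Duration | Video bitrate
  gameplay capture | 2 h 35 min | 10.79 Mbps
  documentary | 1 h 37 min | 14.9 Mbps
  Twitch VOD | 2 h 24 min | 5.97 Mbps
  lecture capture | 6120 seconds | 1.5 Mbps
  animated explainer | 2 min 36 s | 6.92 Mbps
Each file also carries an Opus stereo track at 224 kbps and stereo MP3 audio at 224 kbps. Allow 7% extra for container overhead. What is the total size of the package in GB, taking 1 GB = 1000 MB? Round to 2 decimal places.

Audio total: 224 + 224 = 448 kbps = 0.448 Mbps.
gameplay capture: 11.238 Mbps × 9300 s × 1.07 = 111829.3 Mb
documentary: 15.348 Mbps × 5820 s × 1.07 = 95578.1 Mb
Twitch VOD: 6.418 Mbps × 8640 s × 1.07 = 59333.1 Mb
lecture capture: 1.948 Mbps × 6120 s × 1.07 = 12756.3 Mb
animated explainer: 7.368 Mbps × 156 s × 1.07 = 1229.9 Mb
Total: 280726.7 Mb = 35090.8 MB.
= 35.09 GB.

35.09 GB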